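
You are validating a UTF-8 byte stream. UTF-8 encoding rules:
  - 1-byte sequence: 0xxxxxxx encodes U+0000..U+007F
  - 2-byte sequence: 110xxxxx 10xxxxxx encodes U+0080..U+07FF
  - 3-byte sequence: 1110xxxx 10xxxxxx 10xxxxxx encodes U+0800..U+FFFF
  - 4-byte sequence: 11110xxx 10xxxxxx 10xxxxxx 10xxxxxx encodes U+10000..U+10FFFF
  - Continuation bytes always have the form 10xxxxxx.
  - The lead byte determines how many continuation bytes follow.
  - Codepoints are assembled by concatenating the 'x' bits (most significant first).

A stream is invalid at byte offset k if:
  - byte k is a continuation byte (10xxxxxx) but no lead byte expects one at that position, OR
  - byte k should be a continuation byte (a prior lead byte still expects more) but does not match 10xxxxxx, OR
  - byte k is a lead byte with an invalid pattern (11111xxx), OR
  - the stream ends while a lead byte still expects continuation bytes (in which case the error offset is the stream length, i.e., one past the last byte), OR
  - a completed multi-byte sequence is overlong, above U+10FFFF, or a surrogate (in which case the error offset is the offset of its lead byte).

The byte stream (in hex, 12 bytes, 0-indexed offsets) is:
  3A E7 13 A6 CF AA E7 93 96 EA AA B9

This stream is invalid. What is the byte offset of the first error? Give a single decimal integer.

Answer: 2

Derivation:
Byte[0]=3A: 1-byte ASCII. cp=U+003A
Byte[1]=E7: 3-byte lead, need 2 cont bytes. acc=0x7
Byte[2]=13: expected 10xxxxxx continuation. INVALID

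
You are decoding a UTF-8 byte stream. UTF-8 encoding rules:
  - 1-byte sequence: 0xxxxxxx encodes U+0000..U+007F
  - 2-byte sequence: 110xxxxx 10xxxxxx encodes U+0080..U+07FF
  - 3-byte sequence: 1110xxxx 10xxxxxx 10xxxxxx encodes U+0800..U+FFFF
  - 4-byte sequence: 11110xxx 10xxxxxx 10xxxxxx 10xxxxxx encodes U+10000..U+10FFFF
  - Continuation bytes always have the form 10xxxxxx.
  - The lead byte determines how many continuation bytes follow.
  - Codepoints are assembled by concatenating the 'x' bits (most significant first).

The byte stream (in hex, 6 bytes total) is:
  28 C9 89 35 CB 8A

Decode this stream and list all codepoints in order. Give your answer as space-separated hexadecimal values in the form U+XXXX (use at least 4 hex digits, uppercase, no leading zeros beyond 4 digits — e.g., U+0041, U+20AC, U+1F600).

Byte[0]=28: 1-byte ASCII. cp=U+0028
Byte[1]=C9: 2-byte lead, need 1 cont bytes. acc=0x9
Byte[2]=89: continuation. acc=(acc<<6)|0x09=0x249
Completed: cp=U+0249 (starts at byte 1)
Byte[3]=35: 1-byte ASCII. cp=U+0035
Byte[4]=CB: 2-byte lead, need 1 cont bytes. acc=0xB
Byte[5]=8A: continuation. acc=(acc<<6)|0x0A=0x2CA
Completed: cp=U+02CA (starts at byte 4)

Answer: U+0028 U+0249 U+0035 U+02CA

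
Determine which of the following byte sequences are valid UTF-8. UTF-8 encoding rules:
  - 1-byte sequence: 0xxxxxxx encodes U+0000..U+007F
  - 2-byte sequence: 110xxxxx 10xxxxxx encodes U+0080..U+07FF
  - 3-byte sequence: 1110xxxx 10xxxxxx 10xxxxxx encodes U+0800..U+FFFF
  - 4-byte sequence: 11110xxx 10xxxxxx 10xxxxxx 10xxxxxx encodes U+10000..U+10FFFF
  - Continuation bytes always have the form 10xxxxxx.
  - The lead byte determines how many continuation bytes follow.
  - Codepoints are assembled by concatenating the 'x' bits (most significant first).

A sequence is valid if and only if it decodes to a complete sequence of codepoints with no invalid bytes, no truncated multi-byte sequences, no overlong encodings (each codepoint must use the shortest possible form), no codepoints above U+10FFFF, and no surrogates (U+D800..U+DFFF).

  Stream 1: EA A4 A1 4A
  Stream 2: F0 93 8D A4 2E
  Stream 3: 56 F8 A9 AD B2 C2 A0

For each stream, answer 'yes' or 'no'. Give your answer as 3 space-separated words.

Answer: yes yes no

Derivation:
Stream 1: decodes cleanly. VALID
Stream 2: decodes cleanly. VALID
Stream 3: error at byte offset 1. INVALID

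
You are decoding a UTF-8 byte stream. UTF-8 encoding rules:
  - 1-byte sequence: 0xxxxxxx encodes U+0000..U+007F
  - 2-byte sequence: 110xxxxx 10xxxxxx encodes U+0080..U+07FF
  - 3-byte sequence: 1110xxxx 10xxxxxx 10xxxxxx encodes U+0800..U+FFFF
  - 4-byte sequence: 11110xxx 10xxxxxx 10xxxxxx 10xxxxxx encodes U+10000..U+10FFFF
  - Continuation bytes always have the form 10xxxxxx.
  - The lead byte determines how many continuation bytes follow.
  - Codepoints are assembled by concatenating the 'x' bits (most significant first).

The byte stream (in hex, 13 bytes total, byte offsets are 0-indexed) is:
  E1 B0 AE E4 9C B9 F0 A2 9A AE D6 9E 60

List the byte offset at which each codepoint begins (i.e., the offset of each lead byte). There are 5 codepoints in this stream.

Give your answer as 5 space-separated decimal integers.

Byte[0]=E1: 3-byte lead, need 2 cont bytes. acc=0x1
Byte[1]=B0: continuation. acc=(acc<<6)|0x30=0x70
Byte[2]=AE: continuation. acc=(acc<<6)|0x2E=0x1C2E
Completed: cp=U+1C2E (starts at byte 0)
Byte[3]=E4: 3-byte lead, need 2 cont bytes. acc=0x4
Byte[4]=9C: continuation. acc=(acc<<6)|0x1C=0x11C
Byte[5]=B9: continuation. acc=(acc<<6)|0x39=0x4739
Completed: cp=U+4739 (starts at byte 3)
Byte[6]=F0: 4-byte lead, need 3 cont bytes. acc=0x0
Byte[7]=A2: continuation. acc=(acc<<6)|0x22=0x22
Byte[8]=9A: continuation. acc=(acc<<6)|0x1A=0x89A
Byte[9]=AE: continuation. acc=(acc<<6)|0x2E=0x226AE
Completed: cp=U+226AE (starts at byte 6)
Byte[10]=D6: 2-byte lead, need 1 cont bytes. acc=0x16
Byte[11]=9E: continuation. acc=(acc<<6)|0x1E=0x59E
Completed: cp=U+059E (starts at byte 10)
Byte[12]=60: 1-byte ASCII. cp=U+0060

Answer: 0 3 6 10 12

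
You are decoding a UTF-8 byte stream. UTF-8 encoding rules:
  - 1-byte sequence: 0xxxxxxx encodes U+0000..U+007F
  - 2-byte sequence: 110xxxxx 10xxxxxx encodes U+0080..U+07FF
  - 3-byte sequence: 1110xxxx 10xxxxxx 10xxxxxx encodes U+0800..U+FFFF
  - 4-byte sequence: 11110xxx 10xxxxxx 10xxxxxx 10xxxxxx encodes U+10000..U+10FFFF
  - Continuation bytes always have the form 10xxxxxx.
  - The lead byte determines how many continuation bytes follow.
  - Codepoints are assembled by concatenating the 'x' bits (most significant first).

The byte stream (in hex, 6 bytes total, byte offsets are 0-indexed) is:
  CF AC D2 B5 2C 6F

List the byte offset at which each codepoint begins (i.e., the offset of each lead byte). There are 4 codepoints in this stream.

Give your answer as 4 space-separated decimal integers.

Answer: 0 2 4 5

Derivation:
Byte[0]=CF: 2-byte lead, need 1 cont bytes. acc=0xF
Byte[1]=AC: continuation. acc=(acc<<6)|0x2C=0x3EC
Completed: cp=U+03EC (starts at byte 0)
Byte[2]=D2: 2-byte lead, need 1 cont bytes. acc=0x12
Byte[3]=B5: continuation. acc=(acc<<6)|0x35=0x4B5
Completed: cp=U+04B5 (starts at byte 2)
Byte[4]=2C: 1-byte ASCII. cp=U+002C
Byte[5]=6F: 1-byte ASCII. cp=U+006F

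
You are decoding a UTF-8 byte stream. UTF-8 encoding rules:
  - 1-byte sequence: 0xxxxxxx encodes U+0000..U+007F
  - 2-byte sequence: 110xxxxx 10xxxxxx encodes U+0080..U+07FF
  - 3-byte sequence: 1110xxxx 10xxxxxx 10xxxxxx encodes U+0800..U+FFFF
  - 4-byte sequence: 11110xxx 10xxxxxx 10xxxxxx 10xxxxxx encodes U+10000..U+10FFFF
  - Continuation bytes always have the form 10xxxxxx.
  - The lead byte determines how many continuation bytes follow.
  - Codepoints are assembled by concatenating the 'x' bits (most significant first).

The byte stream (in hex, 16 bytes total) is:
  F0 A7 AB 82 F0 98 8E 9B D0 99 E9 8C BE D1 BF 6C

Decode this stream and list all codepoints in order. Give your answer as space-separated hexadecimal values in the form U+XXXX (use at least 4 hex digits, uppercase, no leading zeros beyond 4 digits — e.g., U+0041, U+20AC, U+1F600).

Answer: U+27AC2 U+1839B U+0419 U+933E U+047F U+006C

Derivation:
Byte[0]=F0: 4-byte lead, need 3 cont bytes. acc=0x0
Byte[1]=A7: continuation. acc=(acc<<6)|0x27=0x27
Byte[2]=AB: continuation. acc=(acc<<6)|0x2B=0x9EB
Byte[3]=82: continuation. acc=(acc<<6)|0x02=0x27AC2
Completed: cp=U+27AC2 (starts at byte 0)
Byte[4]=F0: 4-byte lead, need 3 cont bytes. acc=0x0
Byte[5]=98: continuation. acc=(acc<<6)|0x18=0x18
Byte[6]=8E: continuation. acc=(acc<<6)|0x0E=0x60E
Byte[7]=9B: continuation. acc=(acc<<6)|0x1B=0x1839B
Completed: cp=U+1839B (starts at byte 4)
Byte[8]=D0: 2-byte lead, need 1 cont bytes. acc=0x10
Byte[9]=99: continuation. acc=(acc<<6)|0x19=0x419
Completed: cp=U+0419 (starts at byte 8)
Byte[10]=E9: 3-byte lead, need 2 cont bytes. acc=0x9
Byte[11]=8C: continuation. acc=(acc<<6)|0x0C=0x24C
Byte[12]=BE: continuation. acc=(acc<<6)|0x3E=0x933E
Completed: cp=U+933E (starts at byte 10)
Byte[13]=D1: 2-byte lead, need 1 cont bytes. acc=0x11
Byte[14]=BF: continuation. acc=(acc<<6)|0x3F=0x47F
Completed: cp=U+047F (starts at byte 13)
Byte[15]=6C: 1-byte ASCII. cp=U+006C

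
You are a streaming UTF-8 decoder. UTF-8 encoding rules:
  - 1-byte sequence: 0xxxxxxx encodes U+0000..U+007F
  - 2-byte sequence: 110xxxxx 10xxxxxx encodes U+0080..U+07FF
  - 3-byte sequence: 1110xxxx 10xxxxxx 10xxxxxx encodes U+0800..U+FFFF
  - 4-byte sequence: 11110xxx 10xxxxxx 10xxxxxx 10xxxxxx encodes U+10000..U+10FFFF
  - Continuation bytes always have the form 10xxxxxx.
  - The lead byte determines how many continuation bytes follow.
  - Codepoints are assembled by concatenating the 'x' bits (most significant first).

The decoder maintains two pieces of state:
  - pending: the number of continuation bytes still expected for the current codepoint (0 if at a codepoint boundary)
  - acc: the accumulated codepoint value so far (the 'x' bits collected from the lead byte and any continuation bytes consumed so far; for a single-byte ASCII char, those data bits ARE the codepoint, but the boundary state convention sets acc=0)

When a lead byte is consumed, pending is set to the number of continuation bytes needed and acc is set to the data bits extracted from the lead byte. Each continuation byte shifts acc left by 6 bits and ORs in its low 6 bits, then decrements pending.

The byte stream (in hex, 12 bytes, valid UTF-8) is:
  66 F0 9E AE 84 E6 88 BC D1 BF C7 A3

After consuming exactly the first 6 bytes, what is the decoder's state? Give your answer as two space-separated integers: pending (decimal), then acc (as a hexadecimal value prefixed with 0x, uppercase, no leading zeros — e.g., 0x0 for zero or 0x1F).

Answer: 2 0x6

Derivation:
Byte[0]=66: 1-byte. pending=0, acc=0x0
Byte[1]=F0: 4-byte lead. pending=3, acc=0x0
Byte[2]=9E: continuation. acc=(acc<<6)|0x1E=0x1E, pending=2
Byte[3]=AE: continuation. acc=(acc<<6)|0x2E=0x7AE, pending=1
Byte[4]=84: continuation. acc=(acc<<6)|0x04=0x1EB84, pending=0
Byte[5]=E6: 3-byte lead. pending=2, acc=0x6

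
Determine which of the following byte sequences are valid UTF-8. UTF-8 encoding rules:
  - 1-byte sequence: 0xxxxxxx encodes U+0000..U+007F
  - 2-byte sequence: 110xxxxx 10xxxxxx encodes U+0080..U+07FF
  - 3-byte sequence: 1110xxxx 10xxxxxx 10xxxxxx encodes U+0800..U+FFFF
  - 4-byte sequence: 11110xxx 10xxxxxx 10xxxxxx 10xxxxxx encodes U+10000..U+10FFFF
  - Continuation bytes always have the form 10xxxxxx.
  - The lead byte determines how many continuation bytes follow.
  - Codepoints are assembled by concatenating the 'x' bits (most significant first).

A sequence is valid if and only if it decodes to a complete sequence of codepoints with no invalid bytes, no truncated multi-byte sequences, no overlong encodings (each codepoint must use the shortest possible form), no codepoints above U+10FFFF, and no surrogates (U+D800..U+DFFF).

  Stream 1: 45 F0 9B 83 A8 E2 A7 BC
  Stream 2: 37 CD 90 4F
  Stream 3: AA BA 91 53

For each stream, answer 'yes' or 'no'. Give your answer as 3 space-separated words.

Stream 1: decodes cleanly. VALID
Stream 2: decodes cleanly. VALID
Stream 3: error at byte offset 0. INVALID

Answer: yes yes no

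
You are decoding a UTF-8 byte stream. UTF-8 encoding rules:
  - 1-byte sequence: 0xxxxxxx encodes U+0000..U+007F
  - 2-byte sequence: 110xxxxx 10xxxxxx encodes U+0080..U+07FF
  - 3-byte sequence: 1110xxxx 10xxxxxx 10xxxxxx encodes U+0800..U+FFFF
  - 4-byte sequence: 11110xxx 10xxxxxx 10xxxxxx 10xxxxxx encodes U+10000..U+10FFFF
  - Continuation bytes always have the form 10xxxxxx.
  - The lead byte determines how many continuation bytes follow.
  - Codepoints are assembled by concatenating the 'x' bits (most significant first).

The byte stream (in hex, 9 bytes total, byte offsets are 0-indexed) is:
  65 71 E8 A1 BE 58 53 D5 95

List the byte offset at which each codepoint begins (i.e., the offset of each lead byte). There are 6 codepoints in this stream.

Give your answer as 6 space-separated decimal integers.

Answer: 0 1 2 5 6 7

Derivation:
Byte[0]=65: 1-byte ASCII. cp=U+0065
Byte[1]=71: 1-byte ASCII. cp=U+0071
Byte[2]=E8: 3-byte lead, need 2 cont bytes. acc=0x8
Byte[3]=A1: continuation. acc=(acc<<6)|0x21=0x221
Byte[4]=BE: continuation. acc=(acc<<6)|0x3E=0x887E
Completed: cp=U+887E (starts at byte 2)
Byte[5]=58: 1-byte ASCII. cp=U+0058
Byte[6]=53: 1-byte ASCII. cp=U+0053
Byte[7]=D5: 2-byte lead, need 1 cont bytes. acc=0x15
Byte[8]=95: continuation. acc=(acc<<6)|0x15=0x555
Completed: cp=U+0555 (starts at byte 7)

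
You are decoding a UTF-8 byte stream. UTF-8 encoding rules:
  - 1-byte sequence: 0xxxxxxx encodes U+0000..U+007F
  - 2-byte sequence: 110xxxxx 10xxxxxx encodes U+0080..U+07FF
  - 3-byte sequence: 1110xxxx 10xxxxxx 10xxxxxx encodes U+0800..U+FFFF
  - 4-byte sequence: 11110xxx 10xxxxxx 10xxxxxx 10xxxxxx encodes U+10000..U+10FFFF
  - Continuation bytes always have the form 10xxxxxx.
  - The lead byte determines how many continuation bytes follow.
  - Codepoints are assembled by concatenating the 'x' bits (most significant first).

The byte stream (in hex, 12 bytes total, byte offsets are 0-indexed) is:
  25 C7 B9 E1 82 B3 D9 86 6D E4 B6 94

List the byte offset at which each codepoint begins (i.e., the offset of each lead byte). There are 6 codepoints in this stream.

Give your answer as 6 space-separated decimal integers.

Byte[0]=25: 1-byte ASCII. cp=U+0025
Byte[1]=C7: 2-byte lead, need 1 cont bytes. acc=0x7
Byte[2]=B9: continuation. acc=(acc<<6)|0x39=0x1F9
Completed: cp=U+01F9 (starts at byte 1)
Byte[3]=E1: 3-byte lead, need 2 cont bytes. acc=0x1
Byte[4]=82: continuation. acc=(acc<<6)|0x02=0x42
Byte[5]=B3: continuation. acc=(acc<<6)|0x33=0x10B3
Completed: cp=U+10B3 (starts at byte 3)
Byte[6]=D9: 2-byte lead, need 1 cont bytes. acc=0x19
Byte[7]=86: continuation. acc=(acc<<6)|0x06=0x646
Completed: cp=U+0646 (starts at byte 6)
Byte[8]=6D: 1-byte ASCII. cp=U+006D
Byte[9]=E4: 3-byte lead, need 2 cont bytes. acc=0x4
Byte[10]=B6: continuation. acc=(acc<<6)|0x36=0x136
Byte[11]=94: continuation. acc=(acc<<6)|0x14=0x4D94
Completed: cp=U+4D94 (starts at byte 9)

Answer: 0 1 3 6 8 9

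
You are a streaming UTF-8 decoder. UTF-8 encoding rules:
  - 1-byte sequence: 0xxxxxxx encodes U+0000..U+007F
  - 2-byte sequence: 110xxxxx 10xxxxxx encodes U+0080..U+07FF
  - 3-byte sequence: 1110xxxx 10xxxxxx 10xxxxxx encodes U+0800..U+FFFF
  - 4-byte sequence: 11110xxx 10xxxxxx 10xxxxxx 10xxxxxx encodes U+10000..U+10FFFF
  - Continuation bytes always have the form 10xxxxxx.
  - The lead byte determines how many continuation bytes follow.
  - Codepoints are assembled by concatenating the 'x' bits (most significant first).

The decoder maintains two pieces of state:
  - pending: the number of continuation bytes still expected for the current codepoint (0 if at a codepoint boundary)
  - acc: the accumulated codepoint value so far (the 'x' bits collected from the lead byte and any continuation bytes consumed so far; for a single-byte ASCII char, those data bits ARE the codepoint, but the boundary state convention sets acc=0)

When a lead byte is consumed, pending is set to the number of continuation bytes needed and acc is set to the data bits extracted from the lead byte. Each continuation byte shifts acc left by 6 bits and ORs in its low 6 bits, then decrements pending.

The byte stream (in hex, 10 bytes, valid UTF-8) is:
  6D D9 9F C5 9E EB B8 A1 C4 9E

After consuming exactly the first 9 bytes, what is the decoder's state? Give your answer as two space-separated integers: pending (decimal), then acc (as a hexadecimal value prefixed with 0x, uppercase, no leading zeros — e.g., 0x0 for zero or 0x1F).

Byte[0]=6D: 1-byte. pending=0, acc=0x0
Byte[1]=D9: 2-byte lead. pending=1, acc=0x19
Byte[2]=9F: continuation. acc=(acc<<6)|0x1F=0x65F, pending=0
Byte[3]=C5: 2-byte lead. pending=1, acc=0x5
Byte[4]=9E: continuation. acc=(acc<<6)|0x1E=0x15E, pending=0
Byte[5]=EB: 3-byte lead. pending=2, acc=0xB
Byte[6]=B8: continuation. acc=(acc<<6)|0x38=0x2F8, pending=1
Byte[7]=A1: continuation. acc=(acc<<6)|0x21=0xBE21, pending=0
Byte[8]=C4: 2-byte lead. pending=1, acc=0x4

Answer: 1 0x4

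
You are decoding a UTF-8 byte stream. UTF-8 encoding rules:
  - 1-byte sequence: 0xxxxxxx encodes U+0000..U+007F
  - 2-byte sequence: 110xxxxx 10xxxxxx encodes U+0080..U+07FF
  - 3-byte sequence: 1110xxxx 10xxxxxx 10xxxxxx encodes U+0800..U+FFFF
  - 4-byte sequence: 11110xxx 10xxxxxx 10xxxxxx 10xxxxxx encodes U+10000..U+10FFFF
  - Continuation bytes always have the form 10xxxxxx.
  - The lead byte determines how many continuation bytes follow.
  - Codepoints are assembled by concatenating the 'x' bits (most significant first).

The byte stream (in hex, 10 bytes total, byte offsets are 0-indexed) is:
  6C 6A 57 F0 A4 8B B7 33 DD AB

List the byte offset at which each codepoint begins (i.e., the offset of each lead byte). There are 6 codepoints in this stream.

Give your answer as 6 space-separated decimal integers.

Answer: 0 1 2 3 7 8

Derivation:
Byte[0]=6C: 1-byte ASCII. cp=U+006C
Byte[1]=6A: 1-byte ASCII. cp=U+006A
Byte[2]=57: 1-byte ASCII. cp=U+0057
Byte[3]=F0: 4-byte lead, need 3 cont bytes. acc=0x0
Byte[4]=A4: continuation. acc=(acc<<6)|0x24=0x24
Byte[5]=8B: continuation. acc=(acc<<6)|0x0B=0x90B
Byte[6]=B7: continuation. acc=(acc<<6)|0x37=0x242F7
Completed: cp=U+242F7 (starts at byte 3)
Byte[7]=33: 1-byte ASCII. cp=U+0033
Byte[8]=DD: 2-byte lead, need 1 cont bytes. acc=0x1D
Byte[9]=AB: continuation. acc=(acc<<6)|0x2B=0x76B
Completed: cp=U+076B (starts at byte 8)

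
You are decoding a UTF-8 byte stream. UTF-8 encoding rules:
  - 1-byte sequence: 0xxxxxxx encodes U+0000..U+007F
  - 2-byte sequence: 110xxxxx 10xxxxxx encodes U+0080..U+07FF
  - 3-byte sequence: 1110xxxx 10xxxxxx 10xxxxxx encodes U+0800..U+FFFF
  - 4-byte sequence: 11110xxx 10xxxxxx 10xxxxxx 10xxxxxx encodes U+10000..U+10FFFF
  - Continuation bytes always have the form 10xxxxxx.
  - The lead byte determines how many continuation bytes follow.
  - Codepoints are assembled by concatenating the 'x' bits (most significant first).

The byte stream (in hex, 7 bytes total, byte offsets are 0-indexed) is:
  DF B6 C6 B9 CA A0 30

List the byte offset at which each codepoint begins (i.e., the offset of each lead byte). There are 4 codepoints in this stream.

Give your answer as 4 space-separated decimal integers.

Answer: 0 2 4 6

Derivation:
Byte[0]=DF: 2-byte lead, need 1 cont bytes. acc=0x1F
Byte[1]=B6: continuation. acc=(acc<<6)|0x36=0x7F6
Completed: cp=U+07F6 (starts at byte 0)
Byte[2]=C6: 2-byte lead, need 1 cont bytes. acc=0x6
Byte[3]=B9: continuation. acc=(acc<<6)|0x39=0x1B9
Completed: cp=U+01B9 (starts at byte 2)
Byte[4]=CA: 2-byte lead, need 1 cont bytes. acc=0xA
Byte[5]=A0: continuation. acc=(acc<<6)|0x20=0x2A0
Completed: cp=U+02A0 (starts at byte 4)
Byte[6]=30: 1-byte ASCII. cp=U+0030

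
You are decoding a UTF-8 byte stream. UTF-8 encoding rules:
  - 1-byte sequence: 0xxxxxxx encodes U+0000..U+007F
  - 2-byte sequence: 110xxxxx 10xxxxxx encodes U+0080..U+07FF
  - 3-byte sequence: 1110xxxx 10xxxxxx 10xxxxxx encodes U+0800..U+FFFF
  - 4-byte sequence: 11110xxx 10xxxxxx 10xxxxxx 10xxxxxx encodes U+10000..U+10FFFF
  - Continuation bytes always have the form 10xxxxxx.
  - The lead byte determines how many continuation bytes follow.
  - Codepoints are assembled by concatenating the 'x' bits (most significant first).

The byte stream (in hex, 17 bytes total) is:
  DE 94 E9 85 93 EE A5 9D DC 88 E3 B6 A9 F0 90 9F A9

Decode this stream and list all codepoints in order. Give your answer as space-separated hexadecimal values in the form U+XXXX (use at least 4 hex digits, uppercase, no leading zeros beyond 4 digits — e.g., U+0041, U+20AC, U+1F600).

Answer: U+0794 U+9153 U+E95D U+0708 U+3DA9 U+107E9

Derivation:
Byte[0]=DE: 2-byte lead, need 1 cont bytes. acc=0x1E
Byte[1]=94: continuation. acc=(acc<<6)|0x14=0x794
Completed: cp=U+0794 (starts at byte 0)
Byte[2]=E9: 3-byte lead, need 2 cont bytes. acc=0x9
Byte[3]=85: continuation. acc=(acc<<6)|0x05=0x245
Byte[4]=93: continuation. acc=(acc<<6)|0x13=0x9153
Completed: cp=U+9153 (starts at byte 2)
Byte[5]=EE: 3-byte lead, need 2 cont bytes. acc=0xE
Byte[6]=A5: continuation. acc=(acc<<6)|0x25=0x3A5
Byte[7]=9D: continuation. acc=(acc<<6)|0x1D=0xE95D
Completed: cp=U+E95D (starts at byte 5)
Byte[8]=DC: 2-byte lead, need 1 cont bytes. acc=0x1C
Byte[9]=88: continuation. acc=(acc<<6)|0x08=0x708
Completed: cp=U+0708 (starts at byte 8)
Byte[10]=E3: 3-byte lead, need 2 cont bytes. acc=0x3
Byte[11]=B6: continuation. acc=(acc<<6)|0x36=0xF6
Byte[12]=A9: continuation. acc=(acc<<6)|0x29=0x3DA9
Completed: cp=U+3DA9 (starts at byte 10)
Byte[13]=F0: 4-byte lead, need 3 cont bytes. acc=0x0
Byte[14]=90: continuation. acc=(acc<<6)|0x10=0x10
Byte[15]=9F: continuation. acc=(acc<<6)|0x1F=0x41F
Byte[16]=A9: continuation. acc=(acc<<6)|0x29=0x107E9
Completed: cp=U+107E9 (starts at byte 13)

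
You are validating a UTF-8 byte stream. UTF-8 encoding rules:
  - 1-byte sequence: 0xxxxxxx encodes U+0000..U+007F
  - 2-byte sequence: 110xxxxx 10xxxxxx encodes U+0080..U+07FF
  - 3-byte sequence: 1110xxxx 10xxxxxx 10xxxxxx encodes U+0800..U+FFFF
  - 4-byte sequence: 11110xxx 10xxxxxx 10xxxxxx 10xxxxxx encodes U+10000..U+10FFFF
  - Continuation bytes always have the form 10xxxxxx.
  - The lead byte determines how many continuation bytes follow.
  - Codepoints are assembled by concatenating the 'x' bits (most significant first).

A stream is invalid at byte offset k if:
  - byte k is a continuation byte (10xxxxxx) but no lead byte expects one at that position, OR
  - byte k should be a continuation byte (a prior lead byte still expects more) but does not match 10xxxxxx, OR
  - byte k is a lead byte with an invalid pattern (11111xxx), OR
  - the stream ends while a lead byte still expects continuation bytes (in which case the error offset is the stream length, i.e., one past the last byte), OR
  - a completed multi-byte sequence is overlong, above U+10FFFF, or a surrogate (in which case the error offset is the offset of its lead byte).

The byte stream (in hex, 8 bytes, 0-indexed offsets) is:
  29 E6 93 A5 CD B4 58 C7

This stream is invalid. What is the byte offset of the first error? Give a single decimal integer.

Byte[0]=29: 1-byte ASCII. cp=U+0029
Byte[1]=E6: 3-byte lead, need 2 cont bytes. acc=0x6
Byte[2]=93: continuation. acc=(acc<<6)|0x13=0x193
Byte[3]=A5: continuation. acc=(acc<<6)|0x25=0x64E5
Completed: cp=U+64E5 (starts at byte 1)
Byte[4]=CD: 2-byte lead, need 1 cont bytes. acc=0xD
Byte[5]=B4: continuation. acc=(acc<<6)|0x34=0x374
Completed: cp=U+0374 (starts at byte 4)
Byte[6]=58: 1-byte ASCII. cp=U+0058
Byte[7]=C7: 2-byte lead, need 1 cont bytes. acc=0x7
Byte[8]: stream ended, expected continuation. INVALID

Answer: 8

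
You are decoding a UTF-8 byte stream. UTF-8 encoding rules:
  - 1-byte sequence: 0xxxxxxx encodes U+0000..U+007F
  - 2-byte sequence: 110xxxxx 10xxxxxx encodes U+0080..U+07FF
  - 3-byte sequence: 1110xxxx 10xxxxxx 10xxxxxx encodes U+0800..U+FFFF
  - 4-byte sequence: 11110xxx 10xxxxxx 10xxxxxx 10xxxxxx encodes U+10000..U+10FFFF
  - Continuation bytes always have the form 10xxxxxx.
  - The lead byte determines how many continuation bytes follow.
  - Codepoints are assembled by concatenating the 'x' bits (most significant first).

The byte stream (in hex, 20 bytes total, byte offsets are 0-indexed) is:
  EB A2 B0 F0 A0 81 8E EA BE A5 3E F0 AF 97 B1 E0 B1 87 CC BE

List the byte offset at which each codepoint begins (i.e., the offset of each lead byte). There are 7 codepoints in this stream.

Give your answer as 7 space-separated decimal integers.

Answer: 0 3 7 10 11 15 18

Derivation:
Byte[0]=EB: 3-byte lead, need 2 cont bytes. acc=0xB
Byte[1]=A2: continuation. acc=(acc<<6)|0x22=0x2E2
Byte[2]=B0: continuation. acc=(acc<<6)|0x30=0xB8B0
Completed: cp=U+B8B0 (starts at byte 0)
Byte[3]=F0: 4-byte lead, need 3 cont bytes. acc=0x0
Byte[4]=A0: continuation. acc=(acc<<6)|0x20=0x20
Byte[5]=81: continuation. acc=(acc<<6)|0x01=0x801
Byte[6]=8E: continuation. acc=(acc<<6)|0x0E=0x2004E
Completed: cp=U+2004E (starts at byte 3)
Byte[7]=EA: 3-byte lead, need 2 cont bytes. acc=0xA
Byte[8]=BE: continuation. acc=(acc<<6)|0x3E=0x2BE
Byte[9]=A5: continuation. acc=(acc<<6)|0x25=0xAFA5
Completed: cp=U+AFA5 (starts at byte 7)
Byte[10]=3E: 1-byte ASCII. cp=U+003E
Byte[11]=F0: 4-byte lead, need 3 cont bytes. acc=0x0
Byte[12]=AF: continuation. acc=(acc<<6)|0x2F=0x2F
Byte[13]=97: continuation. acc=(acc<<6)|0x17=0xBD7
Byte[14]=B1: continuation. acc=(acc<<6)|0x31=0x2F5F1
Completed: cp=U+2F5F1 (starts at byte 11)
Byte[15]=E0: 3-byte lead, need 2 cont bytes. acc=0x0
Byte[16]=B1: continuation. acc=(acc<<6)|0x31=0x31
Byte[17]=87: continuation. acc=(acc<<6)|0x07=0xC47
Completed: cp=U+0C47 (starts at byte 15)
Byte[18]=CC: 2-byte lead, need 1 cont bytes. acc=0xC
Byte[19]=BE: continuation. acc=(acc<<6)|0x3E=0x33E
Completed: cp=U+033E (starts at byte 18)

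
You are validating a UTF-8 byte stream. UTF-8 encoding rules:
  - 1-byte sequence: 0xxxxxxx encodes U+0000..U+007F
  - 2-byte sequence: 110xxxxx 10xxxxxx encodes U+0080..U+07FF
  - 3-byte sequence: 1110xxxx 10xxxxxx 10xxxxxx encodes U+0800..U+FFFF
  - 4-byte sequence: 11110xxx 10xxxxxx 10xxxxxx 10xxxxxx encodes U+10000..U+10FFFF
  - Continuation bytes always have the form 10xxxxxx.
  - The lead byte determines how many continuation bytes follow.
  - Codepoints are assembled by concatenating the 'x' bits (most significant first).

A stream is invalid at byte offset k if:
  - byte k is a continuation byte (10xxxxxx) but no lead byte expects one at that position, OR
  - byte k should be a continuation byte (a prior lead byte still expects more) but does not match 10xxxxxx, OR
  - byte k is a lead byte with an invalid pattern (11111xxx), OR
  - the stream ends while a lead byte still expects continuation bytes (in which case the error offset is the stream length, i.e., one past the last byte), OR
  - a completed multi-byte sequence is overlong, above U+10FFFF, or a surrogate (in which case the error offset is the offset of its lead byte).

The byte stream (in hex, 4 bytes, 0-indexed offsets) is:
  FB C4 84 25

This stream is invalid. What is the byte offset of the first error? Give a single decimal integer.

Byte[0]=FB: INVALID lead byte (not 0xxx/110x/1110/11110)

Answer: 0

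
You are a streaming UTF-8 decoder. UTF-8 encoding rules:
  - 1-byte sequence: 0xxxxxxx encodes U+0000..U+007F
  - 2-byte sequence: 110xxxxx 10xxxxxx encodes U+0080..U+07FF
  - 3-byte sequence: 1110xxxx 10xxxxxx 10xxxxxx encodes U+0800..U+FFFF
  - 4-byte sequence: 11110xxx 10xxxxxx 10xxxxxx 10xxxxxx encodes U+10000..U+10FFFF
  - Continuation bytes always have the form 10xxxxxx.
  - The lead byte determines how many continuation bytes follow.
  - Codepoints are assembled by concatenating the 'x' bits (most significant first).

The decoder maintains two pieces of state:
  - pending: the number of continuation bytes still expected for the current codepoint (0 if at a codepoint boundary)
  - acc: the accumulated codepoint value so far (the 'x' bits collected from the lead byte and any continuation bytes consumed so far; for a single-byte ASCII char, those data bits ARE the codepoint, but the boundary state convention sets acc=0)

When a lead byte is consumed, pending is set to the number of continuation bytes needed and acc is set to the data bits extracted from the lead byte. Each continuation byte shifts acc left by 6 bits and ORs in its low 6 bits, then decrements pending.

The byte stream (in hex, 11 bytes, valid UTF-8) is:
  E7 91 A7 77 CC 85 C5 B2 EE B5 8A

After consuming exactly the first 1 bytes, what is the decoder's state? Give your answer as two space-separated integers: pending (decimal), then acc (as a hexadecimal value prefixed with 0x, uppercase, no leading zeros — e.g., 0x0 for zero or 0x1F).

Answer: 2 0x7

Derivation:
Byte[0]=E7: 3-byte lead. pending=2, acc=0x7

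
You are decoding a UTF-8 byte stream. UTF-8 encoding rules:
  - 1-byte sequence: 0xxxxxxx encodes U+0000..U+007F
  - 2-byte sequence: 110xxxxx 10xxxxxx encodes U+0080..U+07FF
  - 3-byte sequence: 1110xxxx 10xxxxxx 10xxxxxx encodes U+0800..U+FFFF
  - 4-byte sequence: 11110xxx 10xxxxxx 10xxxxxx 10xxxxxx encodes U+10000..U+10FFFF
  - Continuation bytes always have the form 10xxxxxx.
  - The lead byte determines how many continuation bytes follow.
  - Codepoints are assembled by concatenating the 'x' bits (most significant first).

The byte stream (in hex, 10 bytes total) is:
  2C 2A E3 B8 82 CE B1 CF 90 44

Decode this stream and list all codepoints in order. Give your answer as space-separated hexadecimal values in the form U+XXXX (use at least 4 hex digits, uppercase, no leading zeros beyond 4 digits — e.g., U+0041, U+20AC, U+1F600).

Answer: U+002C U+002A U+3E02 U+03B1 U+03D0 U+0044

Derivation:
Byte[0]=2C: 1-byte ASCII. cp=U+002C
Byte[1]=2A: 1-byte ASCII. cp=U+002A
Byte[2]=E3: 3-byte lead, need 2 cont bytes. acc=0x3
Byte[3]=B8: continuation. acc=(acc<<6)|0x38=0xF8
Byte[4]=82: continuation. acc=(acc<<6)|0x02=0x3E02
Completed: cp=U+3E02 (starts at byte 2)
Byte[5]=CE: 2-byte lead, need 1 cont bytes. acc=0xE
Byte[6]=B1: continuation. acc=(acc<<6)|0x31=0x3B1
Completed: cp=U+03B1 (starts at byte 5)
Byte[7]=CF: 2-byte lead, need 1 cont bytes. acc=0xF
Byte[8]=90: continuation. acc=(acc<<6)|0x10=0x3D0
Completed: cp=U+03D0 (starts at byte 7)
Byte[9]=44: 1-byte ASCII. cp=U+0044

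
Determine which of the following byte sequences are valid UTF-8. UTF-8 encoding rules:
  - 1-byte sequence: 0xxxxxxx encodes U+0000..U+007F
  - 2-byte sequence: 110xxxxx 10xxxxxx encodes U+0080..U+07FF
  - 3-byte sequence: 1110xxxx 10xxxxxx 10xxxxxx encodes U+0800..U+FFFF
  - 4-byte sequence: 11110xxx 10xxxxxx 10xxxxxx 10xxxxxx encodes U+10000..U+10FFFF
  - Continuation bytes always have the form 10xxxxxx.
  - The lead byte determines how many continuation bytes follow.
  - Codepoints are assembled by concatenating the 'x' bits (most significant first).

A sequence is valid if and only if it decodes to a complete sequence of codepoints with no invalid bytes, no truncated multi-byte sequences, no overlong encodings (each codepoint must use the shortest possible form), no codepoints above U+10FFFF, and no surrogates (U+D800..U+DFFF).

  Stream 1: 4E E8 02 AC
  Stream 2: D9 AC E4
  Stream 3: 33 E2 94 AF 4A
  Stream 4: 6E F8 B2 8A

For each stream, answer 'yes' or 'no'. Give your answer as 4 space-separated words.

Stream 1: error at byte offset 2. INVALID
Stream 2: error at byte offset 3. INVALID
Stream 3: decodes cleanly. VALID
Stream 4: error at byte offset 1. INVALID

Answer: no no yes no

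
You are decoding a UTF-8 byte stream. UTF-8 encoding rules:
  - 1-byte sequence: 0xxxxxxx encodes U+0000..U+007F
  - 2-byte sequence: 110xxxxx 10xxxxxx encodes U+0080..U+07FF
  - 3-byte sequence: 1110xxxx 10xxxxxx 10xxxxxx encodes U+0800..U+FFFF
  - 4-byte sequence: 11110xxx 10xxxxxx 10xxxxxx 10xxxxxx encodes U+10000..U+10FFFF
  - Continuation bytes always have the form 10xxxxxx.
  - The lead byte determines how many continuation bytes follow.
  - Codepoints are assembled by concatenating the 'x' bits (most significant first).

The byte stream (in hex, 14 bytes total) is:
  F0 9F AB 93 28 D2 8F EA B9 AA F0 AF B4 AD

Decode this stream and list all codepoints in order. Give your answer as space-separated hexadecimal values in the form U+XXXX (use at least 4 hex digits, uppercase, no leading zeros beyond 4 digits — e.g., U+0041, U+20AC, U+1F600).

Answer: U+1FAD3 U+0028 U+048F U+AE6A U+2FD2D

Derivation:
Byte[0]=F0: 4-byte lead, need 3 cont bytes. acc=0x0
Byte[1]=9F: continuation. acc=(acc<<6)|0x1F=0x1F
Byte[2]=AB: continuation. acc=(acc<<6)|0x2B=0x7EB
Byte[3]=93: continuation. acc=(acc<<6)|0x13=0x1FAD3
Completed: cp=U+1FAD3 (starts at byte 0)
Byte[4]=28: 1-byte ASCII. cp=U+0028
Byte[5]=D2: 2-byte lead, need 1 cont bytes. acc=0x12
Byte[6]=8F: continuation. acc=(acc<<6)|0x0F=0x48F
Completed: cp=U+048F (starts at byte 5)
Byte[7]=EA: 3-byte lead, need 2 cont bytes. acc=0xA
Byte[8]=B9: continuation. acc=(acc<<6)|0x39=0x2B9
Byte[9]=AA: continuation. acc=(acc<<6)|0x2A=0xAE6A
Completed: cp=U+AE6A (starts at byte 7)
Byte[10]=F0: 4-byte lead, need 3 cont bytes. acc=0x0
Byte[11]=AF: continuation. acc=(acc<<6)|0x2F=0x2F
Byte[12]=B4: continuation. acc=(acc<<6)|0x34=0xBF4
Byte[13]=AD: continuation. acc=(acc<<6)|0x2D=0x2FD2D
Completed: cp=U+2FD2D (starts at byte 10)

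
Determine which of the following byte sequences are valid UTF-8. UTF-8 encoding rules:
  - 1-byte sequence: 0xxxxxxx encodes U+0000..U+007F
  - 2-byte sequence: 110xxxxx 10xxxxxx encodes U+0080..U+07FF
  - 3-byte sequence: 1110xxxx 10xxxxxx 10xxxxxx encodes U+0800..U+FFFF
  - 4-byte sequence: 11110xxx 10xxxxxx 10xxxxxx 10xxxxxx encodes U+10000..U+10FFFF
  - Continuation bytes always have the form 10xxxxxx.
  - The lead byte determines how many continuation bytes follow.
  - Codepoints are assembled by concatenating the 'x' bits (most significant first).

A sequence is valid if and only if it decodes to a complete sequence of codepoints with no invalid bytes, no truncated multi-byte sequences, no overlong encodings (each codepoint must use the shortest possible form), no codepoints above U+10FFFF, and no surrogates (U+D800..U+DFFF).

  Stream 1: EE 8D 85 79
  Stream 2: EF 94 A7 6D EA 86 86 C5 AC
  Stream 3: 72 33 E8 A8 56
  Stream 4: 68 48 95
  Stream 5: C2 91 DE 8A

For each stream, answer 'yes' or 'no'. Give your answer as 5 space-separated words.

Answer: yes yes no no yes

Derivation:
Stream 1: decodes cleanly. VALID
Stream 2: decodes cleanly. VALID
Stream 3: error at byte offset 4. INVALID
Stream 4: error at byte offset 2. INVALID
Stream 5: decodes cleanly. VALID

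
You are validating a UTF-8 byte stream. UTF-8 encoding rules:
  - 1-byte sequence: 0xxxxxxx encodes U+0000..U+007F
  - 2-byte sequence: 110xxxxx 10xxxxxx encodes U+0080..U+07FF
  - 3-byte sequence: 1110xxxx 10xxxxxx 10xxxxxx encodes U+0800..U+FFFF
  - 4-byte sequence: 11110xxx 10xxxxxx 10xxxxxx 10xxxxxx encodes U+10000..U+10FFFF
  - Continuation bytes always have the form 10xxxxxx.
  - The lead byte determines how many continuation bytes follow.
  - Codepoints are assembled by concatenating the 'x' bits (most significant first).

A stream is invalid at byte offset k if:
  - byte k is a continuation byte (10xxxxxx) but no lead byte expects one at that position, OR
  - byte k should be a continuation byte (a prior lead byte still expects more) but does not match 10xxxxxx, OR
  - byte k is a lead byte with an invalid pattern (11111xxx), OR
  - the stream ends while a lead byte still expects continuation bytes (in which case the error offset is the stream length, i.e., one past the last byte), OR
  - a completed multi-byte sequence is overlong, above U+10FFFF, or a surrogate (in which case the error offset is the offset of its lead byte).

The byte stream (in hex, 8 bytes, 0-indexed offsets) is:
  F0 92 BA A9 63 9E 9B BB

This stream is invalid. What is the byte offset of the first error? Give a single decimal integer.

Answer: 5

Derivation:
Byte[0]=F0: 4-byte lead, need 3 cont bytes. acc=0x0
Byte[1]=92: continuation. acc=(acc<<6)|0x12=0x12
Byte[2]=BA: continuation. acc=(acc<<6)|0x3A=0x4BA
Byte[3]=A9: continuation. acc=(acc<<6)|0x29=0x12EA9
Completed: cp=U+12EA9 (starts at byte 0)
Byte[4]=63: 1-byte ASCII. cp=U+0063
Byte[5]=9E: INVALID lead byte (not 0xxx/110x/1110/11110)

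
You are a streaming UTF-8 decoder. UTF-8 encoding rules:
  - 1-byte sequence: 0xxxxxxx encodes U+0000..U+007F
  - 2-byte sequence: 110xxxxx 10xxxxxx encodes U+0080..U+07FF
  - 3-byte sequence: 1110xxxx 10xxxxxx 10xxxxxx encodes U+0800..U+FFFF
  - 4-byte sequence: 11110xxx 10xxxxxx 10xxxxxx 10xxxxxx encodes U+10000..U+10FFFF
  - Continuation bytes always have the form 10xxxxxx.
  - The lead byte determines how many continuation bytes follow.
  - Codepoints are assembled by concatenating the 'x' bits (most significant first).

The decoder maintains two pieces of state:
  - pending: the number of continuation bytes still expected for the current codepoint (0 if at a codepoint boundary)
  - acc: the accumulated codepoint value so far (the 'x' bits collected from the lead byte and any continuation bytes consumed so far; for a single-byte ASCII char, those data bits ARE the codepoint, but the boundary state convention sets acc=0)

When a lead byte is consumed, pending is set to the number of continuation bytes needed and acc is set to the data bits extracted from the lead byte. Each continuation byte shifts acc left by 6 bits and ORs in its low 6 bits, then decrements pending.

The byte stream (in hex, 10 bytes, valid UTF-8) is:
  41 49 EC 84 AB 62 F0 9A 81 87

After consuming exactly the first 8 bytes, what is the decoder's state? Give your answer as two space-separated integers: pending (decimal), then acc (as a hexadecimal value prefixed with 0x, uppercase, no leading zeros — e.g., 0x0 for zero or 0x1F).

Answer: 2 0x1A

Derivation:
Byte[0]=41: 1-byte. pending=0, acc=0x0
Byte[1]=49: 1-byte. pending=0, acc=0x0
Byte[2]=EC: 3-byte lead. pending=2, acc=0xC
Byte[3]=84: continuation. acc=(acc<<6)|0x04=0x304, pending=1
Byte[4]=AB: continuation. acc=(acc<<6)|0x2B=0xC12B, pending=0
Byte[5]=62: 1-byte. pending=0, acc=0x0
Byte[6]=F0: 4-byte lead. pending=3, acc=0x0
Byte[7]=9A: continuation. acc=(acc<<6)|0x1A=0x1A, pending=2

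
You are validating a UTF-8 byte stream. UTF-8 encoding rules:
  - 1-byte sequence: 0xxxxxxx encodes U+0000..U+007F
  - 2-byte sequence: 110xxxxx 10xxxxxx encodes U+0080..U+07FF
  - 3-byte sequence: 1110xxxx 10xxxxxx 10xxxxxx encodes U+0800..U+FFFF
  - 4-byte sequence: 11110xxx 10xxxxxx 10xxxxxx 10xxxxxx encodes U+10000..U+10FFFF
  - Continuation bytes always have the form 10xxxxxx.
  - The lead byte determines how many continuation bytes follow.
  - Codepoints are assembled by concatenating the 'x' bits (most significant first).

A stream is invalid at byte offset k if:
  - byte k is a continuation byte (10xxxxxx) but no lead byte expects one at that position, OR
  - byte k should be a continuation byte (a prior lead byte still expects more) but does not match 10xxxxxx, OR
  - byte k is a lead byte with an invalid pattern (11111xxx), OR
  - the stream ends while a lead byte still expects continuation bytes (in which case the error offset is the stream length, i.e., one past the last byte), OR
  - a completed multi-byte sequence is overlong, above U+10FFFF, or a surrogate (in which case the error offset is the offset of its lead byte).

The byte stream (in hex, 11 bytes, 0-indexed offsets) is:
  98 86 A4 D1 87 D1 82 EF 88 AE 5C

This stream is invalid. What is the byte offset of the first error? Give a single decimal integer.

Answer: 0

Derivation:
Byte[0]=98: INVALID lead byte (not 0xxx/110x/1110/11110)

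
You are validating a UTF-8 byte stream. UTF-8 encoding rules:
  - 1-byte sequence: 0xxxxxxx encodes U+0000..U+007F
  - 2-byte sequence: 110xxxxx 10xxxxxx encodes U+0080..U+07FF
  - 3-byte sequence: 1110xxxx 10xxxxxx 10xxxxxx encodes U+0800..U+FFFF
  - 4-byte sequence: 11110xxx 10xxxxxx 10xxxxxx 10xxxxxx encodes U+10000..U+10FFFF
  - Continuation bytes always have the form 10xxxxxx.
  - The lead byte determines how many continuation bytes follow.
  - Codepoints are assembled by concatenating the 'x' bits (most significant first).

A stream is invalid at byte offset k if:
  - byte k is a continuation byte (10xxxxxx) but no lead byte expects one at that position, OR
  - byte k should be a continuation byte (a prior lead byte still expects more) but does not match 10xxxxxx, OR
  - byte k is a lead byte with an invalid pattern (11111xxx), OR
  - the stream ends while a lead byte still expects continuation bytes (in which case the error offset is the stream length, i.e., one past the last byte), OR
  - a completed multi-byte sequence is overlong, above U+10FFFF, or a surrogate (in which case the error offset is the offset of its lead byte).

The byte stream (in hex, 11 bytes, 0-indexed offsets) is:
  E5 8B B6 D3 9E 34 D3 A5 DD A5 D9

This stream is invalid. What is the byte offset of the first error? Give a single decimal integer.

Answer: 11

Derivation:
Byte[0]=E5: 3-byte lead, need 2 cont bytes. acc=0x5
Byte[1]=8B: continuation. acc=(acc<<6)|0x0B=0x14B
Byte[2]=B6: continuation. acc=(acc<<6)|0x36=0x52F6
Completed: cp=U+52F6 (starts at byte 0)
Byte[3]=D3: 2-byte lead, need 1 cont bytes. acc=0x13
Byte[4]=9E: continuation. acc=(acc<<6)|0x1E=0x4DE
Completed: cp=U+04DE (starts at byte 3)
Byte[5]=34: 1-byte ASCII. cp=U+0034
Byte[6]=D3: 2-byte lead, need 1 cont bytes. acc=0x13
Byte[7]=A5: continuation. acc=(acc<<6)|0x25=0x4E5
Completed: cp=U+04E5 (starts at byte 6)
Byte[8]=DD: 2-byte lead, need 1 cont bytes. acc=0x1D
Byte[9]=A5: continuation. acc=(acc<<6)|0x25=0x765
Completed: cp=U+0765 (starts at byte 8)
Byte[10]=D9: 2-byte lead, need 1 cont bytes. acc=0x19
Byte[11]: stream ended, expected continuation. INVALID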